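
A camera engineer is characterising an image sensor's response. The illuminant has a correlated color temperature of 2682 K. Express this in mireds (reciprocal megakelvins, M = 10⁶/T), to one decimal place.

372.9 mireds

M = 10⁶ / 2682 = 372.856 → 372.9 mireds.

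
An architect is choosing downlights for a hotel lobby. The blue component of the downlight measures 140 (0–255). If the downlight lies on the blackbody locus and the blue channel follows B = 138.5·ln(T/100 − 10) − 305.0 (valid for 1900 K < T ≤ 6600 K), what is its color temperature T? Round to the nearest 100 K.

ln(t − 10) = (140 + 305.0) / 138.5 = 3.2130.
t − 10 = e^3.2130 = 24.853, so t = 34.853.
T = 100·t = 3485 K → 3500 K to the nearest 100 K.

3500 K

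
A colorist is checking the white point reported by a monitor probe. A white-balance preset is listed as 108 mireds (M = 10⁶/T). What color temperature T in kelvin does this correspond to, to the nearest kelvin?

T = 10⁶ / 108 = 9259.26 K → 9259 K.

9259 K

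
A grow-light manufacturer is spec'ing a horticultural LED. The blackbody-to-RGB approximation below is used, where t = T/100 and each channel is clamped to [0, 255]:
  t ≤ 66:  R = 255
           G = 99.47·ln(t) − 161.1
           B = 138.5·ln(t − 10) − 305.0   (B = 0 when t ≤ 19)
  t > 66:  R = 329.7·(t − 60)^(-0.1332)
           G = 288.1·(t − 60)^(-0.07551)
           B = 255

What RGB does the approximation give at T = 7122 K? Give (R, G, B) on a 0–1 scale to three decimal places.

t = 7122/100 = 71.22; the t > 66 branch applies.
R = 329.7·(71.22 − 60)^(-0.1332) = 329.7·11.22^(-0.1332) = 329.7·0.72467 = 238.924.
G = 288.1·(71.22 − 60)^(-0.07551) = 288.1·11.22^(-0.07551) = 288.1·0.83313 = 240.026.
B = 255 by definition for t > 66.
Dividing each by 255: (0.9370, 0.9413, 1.0000) → (0.937, 0.941, 1.000).

(0.937, 0.941, 1.000)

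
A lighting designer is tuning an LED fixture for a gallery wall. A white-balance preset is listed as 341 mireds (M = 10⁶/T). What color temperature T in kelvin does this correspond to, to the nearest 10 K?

T = 10⁶ / 341 = 2932.55 K → 2930 K.

2930 K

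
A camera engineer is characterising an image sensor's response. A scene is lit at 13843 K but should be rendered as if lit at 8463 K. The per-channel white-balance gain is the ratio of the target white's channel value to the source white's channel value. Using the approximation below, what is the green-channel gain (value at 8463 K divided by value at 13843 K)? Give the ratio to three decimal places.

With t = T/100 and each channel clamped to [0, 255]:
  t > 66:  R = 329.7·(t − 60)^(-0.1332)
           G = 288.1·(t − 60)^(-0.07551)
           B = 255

1.091

At 13843 K (t = 138.43):
  G = 288.1·(138.43 − 60)^(-0.07551) = 288.1·78.43^(-0.07551) = 288.1·0.71936 = 207.248.
At 8463 K (t = 84.63):
  G = 288.1·(84.63 − 60)^(-0.07551) = 288.1·24.63^(-0.07551) = 288.1·0.78511 = 226.190.
Gain = 226.190 / 207.248 = 1.0914 → 1.091.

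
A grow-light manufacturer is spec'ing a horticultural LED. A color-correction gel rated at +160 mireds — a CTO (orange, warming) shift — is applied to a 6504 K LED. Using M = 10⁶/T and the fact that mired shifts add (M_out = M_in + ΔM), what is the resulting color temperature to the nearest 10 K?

M_in = 10⁶/6504 = 153.75 mireds.
M_out = 153.75 + (+160) = 313.75 mireds.
T_out = 10⁶/313.75 = 3187.2 K → 3190 K.

3190 K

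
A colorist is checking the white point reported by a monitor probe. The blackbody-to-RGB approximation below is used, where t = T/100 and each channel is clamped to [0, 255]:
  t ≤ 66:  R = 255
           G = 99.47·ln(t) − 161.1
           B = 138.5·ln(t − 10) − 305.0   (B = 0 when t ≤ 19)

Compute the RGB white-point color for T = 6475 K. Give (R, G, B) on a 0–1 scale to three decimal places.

t = 6475/100 = 64.75; the t ≤ 66 branch applies.
R = 255 by definition for t ≤ 66.
G = 99.47·ln 64.75 − 161.1 = 99.47·4.1705 − 161.1 = 253.743.
B = 138.5·ln(64.75 − 10) − 305.0 = 138.5·ln 54.75 − 305.0 = 138.5·4.0028 − 305.0 = 249.385.
Dividing each by 255: (1.0000, 0.9951, 0.9780) → (1.000, 0.995, 0.978).

(1.000, 0.995, 0.978)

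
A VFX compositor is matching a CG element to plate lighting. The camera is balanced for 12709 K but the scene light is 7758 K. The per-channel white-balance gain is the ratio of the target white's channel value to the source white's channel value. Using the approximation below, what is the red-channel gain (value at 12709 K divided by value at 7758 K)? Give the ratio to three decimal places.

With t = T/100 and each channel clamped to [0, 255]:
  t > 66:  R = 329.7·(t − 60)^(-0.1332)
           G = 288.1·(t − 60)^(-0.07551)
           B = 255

At 7758 K (t = 77.58):
  R = 329.7·(77.58 − 60)^(-0.1332) = 329.7·17.58^(-0.1332) = 329.7·0.68260 = 225.052.
At 12709 K (t = 127.09):
  R = 329.7·(127.09 − 60)^(-0.1332) = 329.7·67.09^(-0.1332) = 329.7·0.57107 = 188.282.
Gain = 188.282 / 225.052 = 0.8366 → 0.837.

0.837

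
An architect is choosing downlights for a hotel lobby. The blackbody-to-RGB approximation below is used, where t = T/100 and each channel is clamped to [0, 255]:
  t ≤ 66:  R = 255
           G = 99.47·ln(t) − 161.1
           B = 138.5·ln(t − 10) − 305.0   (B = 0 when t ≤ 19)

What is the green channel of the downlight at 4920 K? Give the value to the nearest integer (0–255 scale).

226

t = 4920/100 = 49.2; the t ≤ 66 branch applies.
G = 99.47·ln 49.2 − 161.1 = 99.47·3.8959 − 161.1 = 226.425.
Rounded: 226.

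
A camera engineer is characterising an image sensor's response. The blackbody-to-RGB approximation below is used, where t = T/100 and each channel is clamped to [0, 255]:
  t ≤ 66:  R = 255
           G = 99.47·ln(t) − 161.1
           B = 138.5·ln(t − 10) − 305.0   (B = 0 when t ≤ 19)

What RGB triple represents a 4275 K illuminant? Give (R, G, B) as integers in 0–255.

t = 4275/100 = 42.75; the t ≤ 66 branch applies.
R = 255 by definition for t ≤ 66.
G = 99.47·ln 42.75 − 161.1 = 99.47·3.7554 − 161.1 = 212.447.
B = 138.5·ln(42.75 − 10) − 305.0 = 138.5·ln 32.75 − 305.0 = 138.5·3.4889 − 305.0 = 178.213.
Rounded: (255, 212, 178).

(255, 212, 178)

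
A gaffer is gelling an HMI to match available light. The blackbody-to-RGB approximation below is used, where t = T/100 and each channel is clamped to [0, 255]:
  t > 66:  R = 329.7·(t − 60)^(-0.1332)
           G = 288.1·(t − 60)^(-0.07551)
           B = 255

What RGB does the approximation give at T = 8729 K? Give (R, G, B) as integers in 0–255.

(212, 224, 255)

t = 8729/100 = 87.29; the t > 66 branch applies.
R = 329.7·(87.29 − 60)^(-0.1332) = 329.7·27.29^(-0.1332) = 329.7·0.64376 = 212.248.
G = 288.1·(87.29 − 60)^(-0.07551) = 288.1·27.29^(-0.07551) = 288.1·0.77905 = 224.445.
B = 255 by definition for t > 66.
Rounded: (212, 224, 255).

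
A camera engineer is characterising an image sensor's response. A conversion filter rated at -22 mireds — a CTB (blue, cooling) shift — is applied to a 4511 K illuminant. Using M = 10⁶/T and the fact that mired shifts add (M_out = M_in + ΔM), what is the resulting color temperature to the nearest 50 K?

M_in = 10⁶/4511 = 221.68 mireds.
M_out = 221.68 + (-22) = 199.68 mireds.
T_out = 10⁶/199.68 = 5008.0 K → 5000 K.

5000 K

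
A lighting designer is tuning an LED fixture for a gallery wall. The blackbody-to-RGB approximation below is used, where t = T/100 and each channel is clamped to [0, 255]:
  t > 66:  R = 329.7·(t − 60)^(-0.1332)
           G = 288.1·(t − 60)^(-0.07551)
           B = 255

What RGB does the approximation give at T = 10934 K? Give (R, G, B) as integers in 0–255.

t = 10934/100 = 109.34; the t > 66 branch applies.
R = 329.7·(109.34 − 60)^(-0.1332) = 329.7·49.34^(-0.1332) = 329.7·0.59493 = 196.148.
G = 288.1·(109.34 − 60)^(-0.07551) = 288.1·49.34^(-0.07551) = 288.1·0.74498 = 214.630.
B = 255 by definition for t > 66.
Rounded: (196, 215, 255).

(196, 215, 255)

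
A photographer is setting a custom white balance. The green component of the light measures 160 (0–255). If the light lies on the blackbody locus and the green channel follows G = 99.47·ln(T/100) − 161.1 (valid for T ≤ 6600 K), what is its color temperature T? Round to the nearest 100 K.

2500 K

ln t = (160 + 161.1) / 99.47 = 3.2281.
t = e^3.2281 = 25.232.
T = 100·t = 2523 K → 2500 K to the nearest 100 K.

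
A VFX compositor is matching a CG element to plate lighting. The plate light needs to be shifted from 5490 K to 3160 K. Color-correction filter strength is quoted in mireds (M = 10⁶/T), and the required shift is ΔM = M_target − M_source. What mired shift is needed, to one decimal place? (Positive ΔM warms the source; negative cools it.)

M_source = 10⁶/5490 = 182.149; M_target = 10⁶/3160 = 316.456.
ΔM = 316.456 − 182.149 = 134.306 → +134.3 mireds, a warming shift.

+134.3 mireds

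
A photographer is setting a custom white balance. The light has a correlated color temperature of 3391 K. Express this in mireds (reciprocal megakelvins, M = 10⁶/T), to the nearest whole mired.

M = 10⁶ / 3391 = 294.898 → 295 mireds.

295 mireds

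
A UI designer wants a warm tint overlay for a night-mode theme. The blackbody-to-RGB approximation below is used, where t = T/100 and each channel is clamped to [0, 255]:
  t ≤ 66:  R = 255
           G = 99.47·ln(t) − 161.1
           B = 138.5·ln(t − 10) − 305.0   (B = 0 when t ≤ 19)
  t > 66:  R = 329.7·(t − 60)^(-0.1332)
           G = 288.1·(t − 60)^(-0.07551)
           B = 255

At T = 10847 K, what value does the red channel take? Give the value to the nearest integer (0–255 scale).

t = 10847/100 = 108.47; the t > 66 branch applies.
R = 329.7·(108.47 − 60)^(-0.1332) = 329.7·48.47^(-0.1332) = 329.7·0.59634 = 196.614.
Rounded: 197.

197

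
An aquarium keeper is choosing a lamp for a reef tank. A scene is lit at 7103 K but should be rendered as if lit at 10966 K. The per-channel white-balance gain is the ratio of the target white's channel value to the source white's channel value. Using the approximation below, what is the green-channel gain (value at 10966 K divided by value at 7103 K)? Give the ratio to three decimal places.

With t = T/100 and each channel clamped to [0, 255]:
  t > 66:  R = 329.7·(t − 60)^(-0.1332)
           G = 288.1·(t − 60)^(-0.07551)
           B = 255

At 7103 K (t = 71.03):
  G = 288.1·(71.03 − 60)^(-0.07551) = 288.1·11.03^(-0.07551) = 288.1·0.83421 = 240.336.
At 10966 K (t = 109.66):
  G = 288.1·(109.66 − 60)^(-0.07551) = 288.1·49.66^(-0.07551) = 288.1·0.74462 = 214.525.
Gain = 214.525 / 240.336 = 0.8926 → 0.893.

0.893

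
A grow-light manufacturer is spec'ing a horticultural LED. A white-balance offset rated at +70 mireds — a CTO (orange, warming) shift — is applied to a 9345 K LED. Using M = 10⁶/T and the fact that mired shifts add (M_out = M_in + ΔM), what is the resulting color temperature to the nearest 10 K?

M_in = 10⁶/9345 = 107.01 mireds.
M_out = 107.01 + (+70) = 177.01 mireds.
T_out = 10⁶/177.01 = 5649.4 K → 5650 K.

5650 K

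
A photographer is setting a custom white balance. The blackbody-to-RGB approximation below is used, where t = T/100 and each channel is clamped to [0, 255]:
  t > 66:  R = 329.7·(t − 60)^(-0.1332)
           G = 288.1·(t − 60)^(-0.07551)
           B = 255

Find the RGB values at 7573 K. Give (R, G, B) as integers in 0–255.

t = 7573/100 = 75.73; the t > 66 branch applies.
R = 329.7·(75.73 − 60)^(-0.1332) = 329.7·15.73^(-0.1332) = 329.7·0.69278 = 228.410.
G = 288.1·(75.73 − 60)^(-0.07551) = 288.1·15.73^(-0.07551) = 288.1·0.81215 = 233.980.
B = 255 by definition for t > 66.
Rounded: (228, 234, 255).

(228, 234, 255)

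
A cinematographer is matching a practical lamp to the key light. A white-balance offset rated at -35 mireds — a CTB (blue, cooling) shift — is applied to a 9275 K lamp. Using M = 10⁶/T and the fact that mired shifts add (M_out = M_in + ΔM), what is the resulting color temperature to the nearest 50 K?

13750 K

M_in = 10⁶/9275 = 107.82 mireds.
M_out = 107.82 + (-35) = 72.82 mireds.
T_out = 10⁶/72.82 = 13733.1 K → 13750 K.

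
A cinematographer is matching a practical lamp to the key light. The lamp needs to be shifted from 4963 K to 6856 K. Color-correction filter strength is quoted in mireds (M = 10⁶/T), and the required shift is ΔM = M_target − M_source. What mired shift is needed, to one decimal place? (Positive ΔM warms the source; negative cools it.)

M_source = 10⁶/4963 = 201.491; M_target = 10⁶/6856 = 145.858.
ΔM = 145.858 − 201.491 = -55.633 → -55.6 mireds, a cooling shift.

-55.6 mireds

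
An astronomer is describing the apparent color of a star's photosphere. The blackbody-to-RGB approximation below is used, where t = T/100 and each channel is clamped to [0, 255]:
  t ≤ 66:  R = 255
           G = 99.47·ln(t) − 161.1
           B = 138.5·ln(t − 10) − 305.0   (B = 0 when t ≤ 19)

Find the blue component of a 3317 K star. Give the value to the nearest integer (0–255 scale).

t = 3317/100 = 33.17; the t ≤ 66 branch applies.
B = 138.5·ln(33.17 − 10) − 305.0 = 138.5·ln 23.17 − 305.0 = 138.5·3.1429 − 305.0 = 130.286.
Rounded: 130.

130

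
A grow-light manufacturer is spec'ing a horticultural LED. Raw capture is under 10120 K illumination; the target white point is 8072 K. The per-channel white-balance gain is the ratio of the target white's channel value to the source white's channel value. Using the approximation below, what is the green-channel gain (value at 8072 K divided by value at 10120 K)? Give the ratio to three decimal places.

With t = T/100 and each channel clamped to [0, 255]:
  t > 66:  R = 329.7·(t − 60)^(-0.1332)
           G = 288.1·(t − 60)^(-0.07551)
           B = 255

1.053

At 10120 K (t = 101.2):
  G = 288.1·(101.2 − 60)^(-0.07551) = 288.1·41.2^(-0.07551) = 288.1·0.75520 = 217.572.
At 8072 K (t = 80.72):
  G = 288.1·(80.72 − 60)^(-0.07551) = 288.1·20.72^(-0.07551) = 288.1·0.79543 = 229.162.
Gain = 229.162 / 217.572 = 1.0533 → 1.053.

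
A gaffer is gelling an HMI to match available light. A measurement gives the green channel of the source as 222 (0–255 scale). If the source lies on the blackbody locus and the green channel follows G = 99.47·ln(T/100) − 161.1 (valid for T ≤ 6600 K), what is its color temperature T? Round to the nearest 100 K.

4700 K

ln t = (222 + 161.1) / 99.47 = 3.8514.
t = e^3.8514 = 47.059.
T = 100·t = 4706 K → 4700 K to the nearest 100 K.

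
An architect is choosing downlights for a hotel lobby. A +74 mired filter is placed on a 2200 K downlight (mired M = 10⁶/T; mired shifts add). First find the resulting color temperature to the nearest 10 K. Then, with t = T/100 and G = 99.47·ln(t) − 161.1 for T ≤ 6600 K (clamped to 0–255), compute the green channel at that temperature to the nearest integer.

131

M_in = 10⁶/2200 = 454.55; M_out = 454.55 + (+74) = 528.55.
T_out = 10⁶/528.55 = 1892.0 K → 1890 K; t = 18.9.
G = 99.47·ln 18.9 − 161.1 = 99.47·2.9392 − 161.1 = 131.258.
Rounded: 131.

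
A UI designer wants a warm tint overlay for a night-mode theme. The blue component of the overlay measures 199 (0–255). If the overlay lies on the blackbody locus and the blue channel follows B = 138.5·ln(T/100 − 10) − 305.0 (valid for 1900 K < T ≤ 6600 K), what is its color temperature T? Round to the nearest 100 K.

4800 K

ln(t − 10) = (199 + 305.0) / 138.5 = 3.6390.
t − 10 = e^3.6390 = 38.053, so t = 48.053.
T = 100·t = 4805 K → 4800 K to the nearest 100 K.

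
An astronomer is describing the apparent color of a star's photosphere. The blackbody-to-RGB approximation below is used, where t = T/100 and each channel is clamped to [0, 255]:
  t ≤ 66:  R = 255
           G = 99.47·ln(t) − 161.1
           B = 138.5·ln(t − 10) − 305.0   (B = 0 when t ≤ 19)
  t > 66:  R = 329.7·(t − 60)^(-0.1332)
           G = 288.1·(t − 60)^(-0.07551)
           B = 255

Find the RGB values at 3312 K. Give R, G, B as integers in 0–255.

t = 3312/100 = 33.12; the t ≤ 66 branch applies.
R = 255 by definition for t ≤ 66.
G = 99.47·ln 33.12 − 161.1 = 99.47·3.5001 − 161.1 = 187.059.
B = 138.5·ln(33.12 − 10) − 305.0 = 138.5·ln 23.12 − 305.0 = 138.5·3.1407 − 305.0 = 129.987.
Rounded: (255, 187, 130).

R=255, G=187, B=130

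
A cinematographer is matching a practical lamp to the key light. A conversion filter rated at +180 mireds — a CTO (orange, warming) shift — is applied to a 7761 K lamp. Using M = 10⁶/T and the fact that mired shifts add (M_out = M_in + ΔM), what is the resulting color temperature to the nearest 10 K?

3240 K

M_in = 10⁶/7761 = 128.85 mireds.
M_out = 128.85 + (+180) = 308.85 mireds.
T_out = 10⁶/308.85 = 3237.8 K → 3240 K.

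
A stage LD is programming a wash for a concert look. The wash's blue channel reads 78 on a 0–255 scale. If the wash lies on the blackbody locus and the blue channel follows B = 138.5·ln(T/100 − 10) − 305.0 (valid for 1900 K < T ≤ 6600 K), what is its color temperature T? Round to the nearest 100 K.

ln(t − 10) = (78 + 305.0) / 138.5 = 2.7653.
t − 10 = e^2.7653 = 15.884, so t = 25.884.
T = 100·t = 2588 K → 2600 K to the nearest 100 K.

2600 K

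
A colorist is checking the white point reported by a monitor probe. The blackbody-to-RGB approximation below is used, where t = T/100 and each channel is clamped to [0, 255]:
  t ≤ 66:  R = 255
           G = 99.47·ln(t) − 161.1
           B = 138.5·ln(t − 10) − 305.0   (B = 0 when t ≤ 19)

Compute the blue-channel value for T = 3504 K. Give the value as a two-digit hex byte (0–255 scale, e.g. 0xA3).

0x8D

t = 3504/100 = 35.04; the t ≤ 66 branch applies.
B = 138.5·ln(35.04 − 10) − 305.0 = 138.5·ln 25.04 − 305.0 = 138.5·3.2205 − 305.0 = 141.036.
Rounded: 141; in hex, 0x8D.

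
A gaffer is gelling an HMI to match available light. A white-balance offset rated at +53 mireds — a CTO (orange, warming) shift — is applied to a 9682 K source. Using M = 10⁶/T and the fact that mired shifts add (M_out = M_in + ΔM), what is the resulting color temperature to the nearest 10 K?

6400 K

M_in = 10⁶/9682 = 103.28 mireds.
M_out = 103.28 + (+53) = 156.28 mireds.
T_out = 10⁶/156.28 = 6398.6 K → 6400 K.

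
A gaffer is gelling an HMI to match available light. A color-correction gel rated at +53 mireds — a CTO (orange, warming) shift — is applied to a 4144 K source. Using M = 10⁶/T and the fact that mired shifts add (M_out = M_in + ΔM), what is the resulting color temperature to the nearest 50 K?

M_in = 10⁶/4144 = 241.31 mireds.
M_out = 241.31 + (+53) = 294.31 mireds.
T_out = 10⁶/294.31 = 3397.7 K → 3400 K.

3400 K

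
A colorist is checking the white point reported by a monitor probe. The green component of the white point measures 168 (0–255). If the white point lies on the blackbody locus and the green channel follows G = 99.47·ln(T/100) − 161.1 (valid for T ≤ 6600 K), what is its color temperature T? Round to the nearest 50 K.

2750 K

ln t = (168 + 161.1) / 99.47 = 3.3085.
t = e^3.3085 = 27.345.
T = 100·t = 2735 K → 2750 K to the nearest 50 K.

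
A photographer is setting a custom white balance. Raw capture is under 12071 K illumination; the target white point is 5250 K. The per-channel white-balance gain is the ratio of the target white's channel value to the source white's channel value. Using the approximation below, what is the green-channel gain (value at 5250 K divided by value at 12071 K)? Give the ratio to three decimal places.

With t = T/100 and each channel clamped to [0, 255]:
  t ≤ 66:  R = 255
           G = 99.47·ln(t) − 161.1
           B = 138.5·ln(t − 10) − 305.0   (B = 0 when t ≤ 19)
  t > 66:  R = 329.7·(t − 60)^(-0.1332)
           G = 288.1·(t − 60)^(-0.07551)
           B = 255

1.102

At 12071 K (t = 120.71):
  G = 288.1·(120.71 − 60)^(-0.07551) = 288.1·60.71^(-0.07551) = 288.1·0.73341 = 211.295.
At 5250 K (t = 52.5):
  G = 99.47·ln 52.5 − 161.1 = 99.47·3.9608 − 161.1 = 232.882.
Gain = 232.882 / 211.295 = 1.1022 → 1.102.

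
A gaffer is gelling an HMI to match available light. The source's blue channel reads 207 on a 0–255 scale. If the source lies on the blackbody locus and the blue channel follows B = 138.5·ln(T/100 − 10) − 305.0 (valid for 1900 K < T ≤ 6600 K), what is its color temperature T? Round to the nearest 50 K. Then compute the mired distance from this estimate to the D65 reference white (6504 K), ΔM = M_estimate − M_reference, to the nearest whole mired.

+44 mireds

ln(t − 10) = (207 + 305.0) / 138.5 = 3.6968.
t − 10 = e^3.6968 = 40.316, so t = 50.316.
T = 100·t = 5032 K → 5050 K to the nearest 50 K.
M_estimate = 10⁶/5050 = 198.02; M_reference = 10⁶/6504 = 153.75.
ΔM = 198.02 − 153.75 = 44.27 → +44 mireds.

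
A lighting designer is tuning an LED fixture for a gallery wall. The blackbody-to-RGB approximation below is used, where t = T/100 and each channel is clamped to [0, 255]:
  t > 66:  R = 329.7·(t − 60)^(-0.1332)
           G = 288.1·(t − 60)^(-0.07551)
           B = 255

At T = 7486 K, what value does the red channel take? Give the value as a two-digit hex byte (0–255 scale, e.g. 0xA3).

0xE6

t = 7486/100 = 74.86; the t > 66 branch applies.
R = 329.7·(74.86 − 60)^(-0.1332) = 329.7·14.86^(-0.1332) = 329.7·0.69805 = 230.147.
Rounded: 230; in hex, 0xE6.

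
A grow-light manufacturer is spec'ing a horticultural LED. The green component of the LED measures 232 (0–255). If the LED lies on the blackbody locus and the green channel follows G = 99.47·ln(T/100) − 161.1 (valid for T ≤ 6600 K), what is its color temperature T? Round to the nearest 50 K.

5200 K

ln t = (232 + 161.1) / 99.47 = 3.9519.
t = e^3.9519 = 52.036.
T = 100·t = 5204 K → 5200 K to the nearest 50 K.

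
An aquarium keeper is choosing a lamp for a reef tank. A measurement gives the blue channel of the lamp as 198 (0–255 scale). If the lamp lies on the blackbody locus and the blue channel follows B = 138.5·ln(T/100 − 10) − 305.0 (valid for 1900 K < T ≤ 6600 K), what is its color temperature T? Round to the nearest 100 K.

4800 K

ln(t − 10) = (198 + 305.0) / 138.5 = 3.6318.
t − 10 = e^3.6318 = 37.780, so t = 47.780.
T = 100·t = 4778 K → 4800 K to the nearest 100 K.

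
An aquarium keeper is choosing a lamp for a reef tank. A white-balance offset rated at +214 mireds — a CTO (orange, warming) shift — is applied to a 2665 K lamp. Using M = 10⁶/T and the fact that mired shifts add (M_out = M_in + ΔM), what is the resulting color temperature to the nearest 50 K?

M_in = 10⁶/2665 = 375.23 mireds.
M_out = 375.23 + (+214) = 589.23 mireds.
T_out = 10⁶/589.23 = 1697.1 K → 1700 K.

1700 K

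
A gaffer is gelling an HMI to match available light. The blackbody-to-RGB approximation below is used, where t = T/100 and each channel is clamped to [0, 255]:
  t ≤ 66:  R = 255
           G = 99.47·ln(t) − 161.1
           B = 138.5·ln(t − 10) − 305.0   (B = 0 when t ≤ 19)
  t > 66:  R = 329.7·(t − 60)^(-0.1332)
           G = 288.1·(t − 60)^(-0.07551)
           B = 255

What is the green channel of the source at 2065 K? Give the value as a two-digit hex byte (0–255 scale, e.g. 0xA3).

t = 2065/100 = 20.65; the t ≤ 66 branch applies.
G = 99.47·ln 20.65 − 161.1 = 99.47·3.0277 − 161.1 = 140.067.
Rounded: 140; in hex, 0x8C.

0x8C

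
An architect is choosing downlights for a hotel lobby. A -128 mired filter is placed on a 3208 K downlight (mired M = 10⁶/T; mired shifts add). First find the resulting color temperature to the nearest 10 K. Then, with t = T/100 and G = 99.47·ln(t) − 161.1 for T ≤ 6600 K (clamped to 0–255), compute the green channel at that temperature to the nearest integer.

M_in = 10⁶/3208 = 311.72; M_out = 311.72 + (-128) = 183.72.
T_out = 10⁶/183.72 = 5443.0 K → 5440 K; t = 54.4.
G = 99.47·ln 54.4 − 161.1 = 99.47·3.9964 − 161.1 = 236.418.
Rounded: 236.

236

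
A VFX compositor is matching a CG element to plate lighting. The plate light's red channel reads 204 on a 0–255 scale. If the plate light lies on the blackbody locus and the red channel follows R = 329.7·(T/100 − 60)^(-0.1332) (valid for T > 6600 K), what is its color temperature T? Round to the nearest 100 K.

(t − 60)^(-0.1332) = 204/329.7 = 0.61874.
t − 60 = 0.61874^(1/-0.1332) = 0.61874^(-7.508) = 36.748, so t = 96.748.
T = 100·t = 9675 K → 9700 K to the nearest 100 K.

9700 K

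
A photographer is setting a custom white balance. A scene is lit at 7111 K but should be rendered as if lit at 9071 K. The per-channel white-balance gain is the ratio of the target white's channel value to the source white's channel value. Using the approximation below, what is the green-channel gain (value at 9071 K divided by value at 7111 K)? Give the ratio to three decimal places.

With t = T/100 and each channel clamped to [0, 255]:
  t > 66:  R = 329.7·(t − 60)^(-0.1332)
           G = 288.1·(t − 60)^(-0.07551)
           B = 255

0.926

At 7111 K (t = 71.11):
  G = 288.1·(71.11 − 60)^(-0.07551) = 288.1·11.11^(-0.07551) = 288.1·0.83375 = 240.205.
At 9071 K (t = 90.71):
  G = 288.1·(90.71 − 60)^(-0.07551) = 288.1·30.71^(-0.07551) = 288.1·0.77214 = 222.453.
Gain = 222.453 / 240.205 = 0.9261 → 0.926.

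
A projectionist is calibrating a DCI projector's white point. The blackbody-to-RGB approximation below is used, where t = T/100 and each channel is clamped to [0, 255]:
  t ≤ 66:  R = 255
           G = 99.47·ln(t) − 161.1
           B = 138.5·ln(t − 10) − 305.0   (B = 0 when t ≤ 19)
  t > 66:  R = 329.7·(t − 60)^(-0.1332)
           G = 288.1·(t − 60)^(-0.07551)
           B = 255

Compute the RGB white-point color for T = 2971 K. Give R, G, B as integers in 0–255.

R=255, G=176, B=108

t = 2971/100 = 29.71; the t ≤ 66 branch applies.
R = 255 by definition for t ≤ 66.
G = 99.47·ln 29.71 − 161.1 = 99.47·3.3915 − 161.1 = 176.251.
B = 138.5·ln(29.71 − 10) − 305.0 = 138.5·ln 19.71 − 305.0 = 138.5·2.9811 − 305.0 = 107.886.
Rounded: (255, 176, 108).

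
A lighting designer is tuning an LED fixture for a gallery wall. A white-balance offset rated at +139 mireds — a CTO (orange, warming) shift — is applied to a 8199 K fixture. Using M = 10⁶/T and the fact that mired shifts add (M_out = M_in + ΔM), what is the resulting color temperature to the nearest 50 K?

3850 K

M_in = 10⁶/8199 = 121.97 mireds.
M_out = 121.97 + (+139) = 260.97 mireds.
T_out = 10⁶/260.97 = 3831.9 K → 3850 K.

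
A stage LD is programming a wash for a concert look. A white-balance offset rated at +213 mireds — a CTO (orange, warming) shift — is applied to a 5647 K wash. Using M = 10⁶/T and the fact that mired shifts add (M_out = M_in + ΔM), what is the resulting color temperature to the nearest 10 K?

M_in = 10⁶/5647 = 177.09 mireds.
M_out = 177.09 + (+213) = 390.09 mireds.
T_out = 10⁶/390.09 = 2563.5 K → 2560 K.

2560 K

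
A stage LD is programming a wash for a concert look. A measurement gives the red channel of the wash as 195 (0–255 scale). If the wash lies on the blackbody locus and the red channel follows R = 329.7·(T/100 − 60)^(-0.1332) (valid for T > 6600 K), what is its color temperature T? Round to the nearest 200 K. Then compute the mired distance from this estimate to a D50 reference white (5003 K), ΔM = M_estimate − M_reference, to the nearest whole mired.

-111 mireds

(t − 60)^(-0.1332) = 195/329.7 = 0.59145.
t − 60 = 0.59145^(1/-0.1332) = 0.59145^(-7.508) = 51.564, so t = 111.564.
T = 100·t = 11156 K → 11200 K to the nearest 200 K.
M_estimate = 10⁶/11200 = 89.29; M_reference = 10⁶/5003 = 199.88.
ΔM = 89.29 − 199.88 = -110.59 → -111 mireds.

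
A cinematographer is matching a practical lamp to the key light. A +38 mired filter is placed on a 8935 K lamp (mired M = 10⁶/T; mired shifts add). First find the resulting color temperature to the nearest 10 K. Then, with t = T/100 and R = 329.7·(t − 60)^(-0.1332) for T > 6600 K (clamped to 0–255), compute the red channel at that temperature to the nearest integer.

255

M_in = 10⁶/8935 = 111.92; M_out = 111.92 + (+38) = 149.92.
T_out = 10⁶/149.92 = 6670.3 K → 6670 K; t = 66.7.
R = 329.7·(66.7 − 60)^(-0.1332) = 329.7·6.7^(-0.1332) = 329.7·0.77619 = 255.909 → clamped to 255.
Rounded: 255.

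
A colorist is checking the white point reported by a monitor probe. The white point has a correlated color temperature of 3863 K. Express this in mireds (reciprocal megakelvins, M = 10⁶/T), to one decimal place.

258.9 mireds

M = 10⁶ / 3863 = 258.866 → 258.9 mireds.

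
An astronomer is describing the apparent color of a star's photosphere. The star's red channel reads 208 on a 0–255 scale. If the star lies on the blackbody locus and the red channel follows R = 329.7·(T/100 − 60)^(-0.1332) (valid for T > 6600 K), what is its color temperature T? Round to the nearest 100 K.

9200 K

(t − 60)^(-0.1332) = 208/329.7 = 0.63088.
t − 60 = 0.63088^(1/-0.1332) = 0.63088^(-7.508) = 31.763, so t = 91.763.
T = 100·t = 9176 K → 9200 K to the nearest 100 K.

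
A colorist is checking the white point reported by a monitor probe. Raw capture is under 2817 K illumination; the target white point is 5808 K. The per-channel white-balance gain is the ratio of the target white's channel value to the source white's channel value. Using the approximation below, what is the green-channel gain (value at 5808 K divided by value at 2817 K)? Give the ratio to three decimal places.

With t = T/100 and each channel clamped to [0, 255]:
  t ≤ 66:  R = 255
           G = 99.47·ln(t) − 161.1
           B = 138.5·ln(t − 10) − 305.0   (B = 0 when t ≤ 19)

1.421

At 2817 K (t = 28.17):
  G = 99.47·ln 28.17 − 161.1 = 99.47·3.3383 − 161.1 = 170.956.
At 5808 K (t = 58.08):
  G = 99.47·ln 58.08 − 161.1 = 99.47·4.0618 − 161.1 = 242.929.
Gain = 242.929 / 170.956 = 1.4210 → 1.421.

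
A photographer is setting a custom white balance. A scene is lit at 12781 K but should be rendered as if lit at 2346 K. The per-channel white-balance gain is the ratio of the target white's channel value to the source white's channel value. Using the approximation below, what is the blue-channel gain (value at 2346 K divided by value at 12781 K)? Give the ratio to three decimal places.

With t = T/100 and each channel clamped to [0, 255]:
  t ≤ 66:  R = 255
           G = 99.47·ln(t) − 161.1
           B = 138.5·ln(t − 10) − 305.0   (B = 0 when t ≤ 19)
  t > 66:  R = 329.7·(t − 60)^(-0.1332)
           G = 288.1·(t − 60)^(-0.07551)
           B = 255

At 12781 K (t = 127.81):
  B = 255 by definition for t > 66.
At 2346 K (t = 23.46):
  B = 138.5·ln(23.46 − 10) − 305.0 = 138.5·ln 13.46 − 305.0 = 138.5·2.5997 − 305.0 = 55.062.
Gain = 55.062 / 255.000 = 0.2159 → 0.216.

0.216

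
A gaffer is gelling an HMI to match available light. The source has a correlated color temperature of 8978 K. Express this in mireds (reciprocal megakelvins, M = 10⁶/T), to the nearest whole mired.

M = 10⁶ / 8978 = 111.383 → 111 mireds.

111 mireds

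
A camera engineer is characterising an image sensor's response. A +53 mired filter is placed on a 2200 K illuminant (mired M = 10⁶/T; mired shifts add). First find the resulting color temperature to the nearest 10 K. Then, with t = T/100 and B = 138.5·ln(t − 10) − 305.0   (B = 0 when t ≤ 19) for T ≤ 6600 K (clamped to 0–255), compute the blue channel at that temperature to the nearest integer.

10

M_in = 10⁶/2200 = 454.55; M_out = 454.55 + (+53) = 507.55.
T_out = 10⁶/507.55 = 1970.3 K → 1970 K; t = 19.7.
B = 138.5·ln(19.7 − 10) − 305.0 = 138.5·ln 9.7 − 305.0 = 138.5·2.2721 − 305.0 = 9.689.
Rounded: 10.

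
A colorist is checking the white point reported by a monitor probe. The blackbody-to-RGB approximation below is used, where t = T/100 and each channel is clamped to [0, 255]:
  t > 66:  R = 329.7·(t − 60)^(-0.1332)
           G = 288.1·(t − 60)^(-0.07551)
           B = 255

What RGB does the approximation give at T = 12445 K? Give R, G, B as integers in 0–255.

t = 12445/100 = 124.45; the t > 66 branch applies.
R = 329.7·(124.45 − 60)^(-0.1332) = 329.7·64.45^(-0.1332) = 329.7·0.57413 = 189.291.
G = 288.1·(124.45 − 60)^(-0.07551) = 288.1·64.45^(-0.07551) = 288.1·0.73011 = 210.343.
B = 255 by definition for t > 66.
Rounded: (189, 210, 255).

R=189, G=210, B=255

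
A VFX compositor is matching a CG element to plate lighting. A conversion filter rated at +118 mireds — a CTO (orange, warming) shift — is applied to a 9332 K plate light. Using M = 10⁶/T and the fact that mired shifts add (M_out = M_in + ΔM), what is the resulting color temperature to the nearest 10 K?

M_in = 10⁶/9332 = 107.16 mireds.
M_out = 107.16 + (+118) = 225.16 mireds.
T_out = 10⁶/225.16 = 4441.3 K → 4440 K.

4440 K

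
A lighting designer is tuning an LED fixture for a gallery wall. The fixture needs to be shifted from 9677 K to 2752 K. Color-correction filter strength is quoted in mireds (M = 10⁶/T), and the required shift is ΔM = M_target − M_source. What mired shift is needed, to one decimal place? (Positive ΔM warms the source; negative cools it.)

+260.0 mireds

M_source = 10⁶/9677 = 103.338; M_target = 10⁶/2752 = 363.372.
ΔM = 363.372 − 103.338 = 260.034 → +260.0 mireds, a warming shift.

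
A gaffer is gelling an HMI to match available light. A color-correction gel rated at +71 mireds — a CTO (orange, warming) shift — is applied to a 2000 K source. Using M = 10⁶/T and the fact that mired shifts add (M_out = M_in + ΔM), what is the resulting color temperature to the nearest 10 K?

1750 K

M_in = 10⁶/2000 = 500.00 mireds.
M_out = 500.00 + (+71) = 571.00 mireds.
T_out = 10⁶/571.00 = 1751.3 K → 1750 K.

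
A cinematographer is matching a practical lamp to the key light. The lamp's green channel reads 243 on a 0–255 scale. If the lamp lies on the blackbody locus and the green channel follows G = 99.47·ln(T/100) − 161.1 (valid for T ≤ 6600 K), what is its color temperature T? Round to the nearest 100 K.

ln t = (243 + 161.1) / 99.47 = 4.0625.
t = e^4.0625 = 58.121.
T = 100·t = 5812 K → 5800 K to the nearest 100 K.

5800 K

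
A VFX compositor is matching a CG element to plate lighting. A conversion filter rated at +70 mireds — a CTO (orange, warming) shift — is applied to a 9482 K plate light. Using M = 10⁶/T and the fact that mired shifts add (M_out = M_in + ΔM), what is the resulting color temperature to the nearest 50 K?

M_in = 10⁶/9482 = 105.46 mireds.
M_out = 105.46 + (+70) = 175.46 mireds.
T_out = 10⁶/175.46 = 5699.2 K → 5700 K.

5700 K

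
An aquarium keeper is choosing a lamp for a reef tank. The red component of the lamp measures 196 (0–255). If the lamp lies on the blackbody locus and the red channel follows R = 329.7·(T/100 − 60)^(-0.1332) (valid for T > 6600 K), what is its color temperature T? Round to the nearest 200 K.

11000 K

(t − 60)^(-0.1332) = 196/329.7 = 0.59448.
t − 60 = 0.59448^(1/-0.1332) = 0.59448^(-7.508) = 49.621, so t = 109.621.
T = 100·t = 10962 K → 11000 K to the nearest 200 K.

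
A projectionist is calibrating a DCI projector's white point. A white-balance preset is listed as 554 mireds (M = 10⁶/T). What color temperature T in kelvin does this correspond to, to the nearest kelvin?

1805 K

T = 10⁶ / 554 = 1805.05 K → 1805 K.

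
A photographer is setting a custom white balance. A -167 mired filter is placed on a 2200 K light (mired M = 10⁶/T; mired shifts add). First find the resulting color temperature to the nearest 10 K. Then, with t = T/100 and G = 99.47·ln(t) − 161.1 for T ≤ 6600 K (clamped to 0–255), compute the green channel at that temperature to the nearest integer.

192

M_in = 10⁶/2200 = 454.55; M_out = 454.55 + (-167) = 287.55.
T_out = 10⁶/287.55 = 3477.7 K → 3480 K; t = 34.8.
G = 99.47·ln 34.8 − 161.1 = 99.47·3.5496 − 161.1 = 191.980.
Rounded: 192.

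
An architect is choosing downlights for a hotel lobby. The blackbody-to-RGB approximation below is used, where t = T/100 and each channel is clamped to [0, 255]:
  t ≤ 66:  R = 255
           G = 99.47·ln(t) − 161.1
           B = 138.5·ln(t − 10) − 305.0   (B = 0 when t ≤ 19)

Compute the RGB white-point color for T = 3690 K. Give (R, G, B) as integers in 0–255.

(255, 198, 151)

t = 3690/100 = 36.9; the t ≤ 66 branch applies.
R = 255 by definition for t ≤ 66.
G = 99.47·ln 36.9 − 161.1 = 99.47·3.6082 − 161.1 = 197.809.
B = 138.5·ln(36.9 − 10) − 305.0 = 138.5·ln 26.9 − 305.0 = 138.5·3.2921 − 305.0 = 150.959.
Rounded: (255, 198, 151).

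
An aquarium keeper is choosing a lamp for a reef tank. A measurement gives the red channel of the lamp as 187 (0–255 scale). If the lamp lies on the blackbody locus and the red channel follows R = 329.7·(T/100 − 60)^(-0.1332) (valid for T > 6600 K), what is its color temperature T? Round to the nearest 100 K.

(t − 60)^(-0.1332) = 187/329.7 = 0.56718.
t − 60 = 0.56718^(1/-0.1332) = 0.56718^(-7.508) = 70.620, so t = 130.620.
T = 100·t = 13062 K → 13100 K to the nearest 100 K.

13100 K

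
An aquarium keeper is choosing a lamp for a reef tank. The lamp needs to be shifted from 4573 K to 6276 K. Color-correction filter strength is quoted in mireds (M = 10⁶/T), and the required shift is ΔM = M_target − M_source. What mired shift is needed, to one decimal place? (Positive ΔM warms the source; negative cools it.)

-59.3 mireds

M_source = 10⁶/4573 = 218.675; M_target = 10⁶/6276 = 159.337.
ΔM = 159.337 − 218.675 = -59.338 → -59.3 mireds, a cooling shift.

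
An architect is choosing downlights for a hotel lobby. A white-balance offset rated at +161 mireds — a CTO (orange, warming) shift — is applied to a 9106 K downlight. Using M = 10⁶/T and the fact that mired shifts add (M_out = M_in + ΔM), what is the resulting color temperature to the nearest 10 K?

M_in = 10⁶/9106 = 109.82 mireds.
M_out = 109.82 + (+161) = 270.82 mireds.
T_out = 10⁶/270.82 = 3692.5 K → 3690 K.

3690 K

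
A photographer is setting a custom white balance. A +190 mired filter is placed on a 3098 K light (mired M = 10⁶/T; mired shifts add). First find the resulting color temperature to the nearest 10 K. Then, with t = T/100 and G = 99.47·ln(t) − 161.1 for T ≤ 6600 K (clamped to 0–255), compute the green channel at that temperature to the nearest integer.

134

M_in = 10⁶/3098 = 322.79; M_out = 322.79 + (+190) = 512.79.
T_out = 10⁶/512.79 = 1950.1 K → 1950 K; t = 19.5.
G = 99.47·ln 19.5 − 161.1 = 99.47·2.9704 − 161.1 = 134.367.
Rounded: 134.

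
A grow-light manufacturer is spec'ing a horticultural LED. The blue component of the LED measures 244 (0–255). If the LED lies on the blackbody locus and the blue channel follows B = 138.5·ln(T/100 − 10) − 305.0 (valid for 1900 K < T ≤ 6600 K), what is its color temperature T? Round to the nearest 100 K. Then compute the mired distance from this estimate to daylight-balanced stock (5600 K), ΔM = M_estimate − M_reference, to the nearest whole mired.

-20 mireds

ln(t − 10) = (244 + 305.0) / 138.5 = 3.9639.
t − 10 = e^3.9639 = 52.662, so t = 62.662.
T = 100·t = 6266 K → 6300 K to the nearest 100 K.
M_estimate = 10⁶/6300 = 158.73; M_reference = 10⁶/5600 = 178.57.
ΔM = 158.73 − 178.57 = -19.84 → -20 mireds.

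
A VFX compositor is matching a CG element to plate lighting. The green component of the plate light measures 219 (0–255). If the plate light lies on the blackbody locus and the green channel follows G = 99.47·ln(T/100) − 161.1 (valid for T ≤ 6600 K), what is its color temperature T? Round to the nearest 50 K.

4550 K

ln t = (219 + 161.1) / 99.47 = 3.8213.
t = e^3.8213 = 45.661.
T = 100·t = 4566 K → 4550 K to the nearest 50 K.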